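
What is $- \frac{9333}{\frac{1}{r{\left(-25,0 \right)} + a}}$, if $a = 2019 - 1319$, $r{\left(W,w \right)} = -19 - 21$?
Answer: $-6159780$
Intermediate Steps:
$r{\left(W,w \right)} = -40$ ($r{\left(W,w \right)} = -19 - 21 = -40$)
$a = 700$ ($a = 2019 - 1319 = 700$)
$- \frac{9333}{\frac{1}{r{\left(-25,0 \right)} + a}} = - \frac{9333}{\frac{1}{-40 + 700}} = - \frac{9333}{\frac{1}{660}} = - 9333 \frac{1}{\frac{1}{660}} = \left(-9333\right) 660 = -6159780$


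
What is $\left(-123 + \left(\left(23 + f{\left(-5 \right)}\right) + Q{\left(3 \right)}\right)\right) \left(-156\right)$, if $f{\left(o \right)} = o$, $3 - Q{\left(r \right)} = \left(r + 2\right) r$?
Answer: $18252$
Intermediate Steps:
$Q{\left(r \right)} = 3 - r \left(2 + r\right)$ ($Q{\left(r \right)} = 3 - \left(r + 2\right) r = 3 - \left(2 + r\right) r = 3 - r \left(2 + r\right)$)
$\left(-123 + \left(\left(23 + f{\left(-5 \right)}\right) + Q{\left(3 \right)}\right)\right) \left(-156\right) = \left(-123 + \left(\left(23 - 5\right) - 12\right)\right) \left(-156\right) = \left(-123 + \left(18 - 12\right)\right) \left(-156\right) = \left(-123 + 6\right) \left(-156\right) = \left(-117\right) \left(-156\right) = 18252$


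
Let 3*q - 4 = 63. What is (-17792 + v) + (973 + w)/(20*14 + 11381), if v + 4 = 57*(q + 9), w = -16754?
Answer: -186708391/11661 ≈ -16011.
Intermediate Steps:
q = 67/3 (q = 4/3 + (⅓)*63 = 4/3 + 21 = 67/3 ≈ 22.333)
v = 1782 (v = -4 + 57*(67/3 + 9) = -4 + 57*(94/3) = -4 + 1786 = 1782)
(-17792 + v) + (973 + w)/(20*14 + 11381) = (-17792 + 1782) + (973 - 16754)/(20*14 + 11381) = -16010 - 15781/(280 + 11381) = -16010 - 15781/11661 = -186708391/11661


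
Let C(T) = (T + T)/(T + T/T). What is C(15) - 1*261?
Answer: -2073/8 ≈ -259.13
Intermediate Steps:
C(T) = 2*T/(1 + T) (C(T) = (2*T)/(T + 1) = (2*T)/(1 + T) = 2*T/(1 + T))
C(15) - 1*261 = 2*15/(1 + 15) - 1*261 = 2*15/16 - 261 = 2*15*(1/16) - 261 = 15/8 - 261 = -2073/8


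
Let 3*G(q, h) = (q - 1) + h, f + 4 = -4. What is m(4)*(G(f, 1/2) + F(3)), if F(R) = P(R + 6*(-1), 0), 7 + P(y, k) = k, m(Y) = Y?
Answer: -118/3 ≈ -39.333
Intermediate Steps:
f = -8 (f = -4 - 4 = -8)
P(y, k) = -7 + k
F(R) = -7 (F(R) = -7 + 0 = -7)
G(q, h) = -⅓ + h/3 + q/3 (G(q, h) = ((q - 1) + h)/3 = ((-1 + q) + h)/3 = (-1 + h + q)/3 = -⅓ + h/3 + q/3)
m(4)*(G(f, 1/2) + F(3)) = 4*((-⅓ + (⅓)/2 + (⅓)*(-8)) - 7) = 4*((-⅓ + (⅓)*(½) - 8/3) - 7) = 4*((-⅓ + ⅙ - 8/3) - 7) = 4*(-17/6 - 7) = 4*(-59/6) = -118/3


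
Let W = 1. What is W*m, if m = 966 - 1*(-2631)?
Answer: 3597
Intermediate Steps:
m = 3597 (m = 966 + 2631 = 3597)
W*m = 1*3597 = 3597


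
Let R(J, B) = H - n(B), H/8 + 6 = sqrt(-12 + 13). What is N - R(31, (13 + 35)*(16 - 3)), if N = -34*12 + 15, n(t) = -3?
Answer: -356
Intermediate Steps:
H = -40 (H = -48 + 8*sqrt(-12 + 13) = -48 + 8*sqrt(1) = -48 + 8*1 = -48 + 8 = -40)
N = -393 (N = -408 + 15 = -393)
R(J, B) = -37 (R(J, B) = -40 - 1*(-3) = -40 + 3 = -37)
N - R(31, (13 + 35)*(16 - 3)) = -393 - 1*(-37) = -393 + 37 = -356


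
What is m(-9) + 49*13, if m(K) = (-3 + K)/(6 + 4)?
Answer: 3179/5 ≈ 635.80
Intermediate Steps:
m(K) = -3/10 + K/10 (m(K) = (-3 + K)/10 = (-3 + K)*(⅒) = -3/10 + K/10)
m(-9) + 49*13 = (-3/10 + (⅒)*(-9)) + 49*13 = (-3/10 - 9/10) + 637 = -6/5 + 637 = 3179/5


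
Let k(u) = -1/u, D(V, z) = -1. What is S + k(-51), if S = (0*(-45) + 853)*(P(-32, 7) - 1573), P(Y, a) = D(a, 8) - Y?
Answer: -67081625/51 ≈ -1.3153e+6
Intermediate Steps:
P(Y, a) = -1 - Y
S = -1315326 (S = (0*(-45) + 853)*((-1 - 1*(-32)) - 1573) = (0 + 853)*((-1 + 32) - 1573) = 853*(31 - 1573) = 853*(-1542) = -1315326)
S + k(-51) = -1315326 - 1/(-51) = -1315326 - 1*(-1/51) = -1315326 + 1/51 = -67081625/51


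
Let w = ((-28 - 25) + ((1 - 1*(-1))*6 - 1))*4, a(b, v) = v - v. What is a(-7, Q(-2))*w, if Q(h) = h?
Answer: 0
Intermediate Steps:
a(b, v) = 0
w = -168 (w = (-53 + ((1 + 1)*6 - 1))*4 = (-53 + (2*6 - 1))*4 = (-53 + (12 - 1))*4 = (-53 + 11)*4 = -42*4 = -168)
a(-7, Q(-2))*w = 0*(-168) = 0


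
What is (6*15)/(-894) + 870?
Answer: 129615/149 ≈ 869.90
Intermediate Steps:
(6*15)/(-894) + 870 = 90*(-1/894) + 870 = -15/149 + 870 = 129615/149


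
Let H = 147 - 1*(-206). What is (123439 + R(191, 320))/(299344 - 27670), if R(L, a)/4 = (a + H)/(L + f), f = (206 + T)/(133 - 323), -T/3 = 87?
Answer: 897380387/1974798306 ≈ 0.45442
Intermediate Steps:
T = -261 (T = -3*87 = -261)
f = 11/38 (f = (206 - 261)/(133 - 323) = -55/(-190) = -55*(-1/190) = 11/38 ≈ 0.28947)
H = 353 (H = 147 + 206 = 353)
R(L, a) = 4*(353 + a)/(11/38 + L) (R(L, a) = 4*((a + 353)/(L + 11/38)) = 4*((353 + a)/(11/38 + L)) = 4*(353 + a)/(11/38 + L))
(123439 + R(191, 320))/(299344 - 27670) = (123439 + 152*(353 + 320)/(11 + 38*191))/(299344 - 27670) = (123439 + 152*673/(11 + 7258))/271674 = (123439 + 152*673/7269)*(1/271674) = (123439 + 152*(1/7269)*673)*(1/271674) = (123439 + 102296/7269)*(1/271674) = (897380387/7269)*(1/271674) = 897380387/1974798306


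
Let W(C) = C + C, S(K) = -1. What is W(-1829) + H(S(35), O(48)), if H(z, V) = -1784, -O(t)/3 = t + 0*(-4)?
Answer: -5442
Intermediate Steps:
O(t) = -3*t (O(t) = -3*(t + 0*(-4)) = -3*(t + 0) = -3*t)
W(C) = 2*C
W(-1829) + H(S(35), O(48)) = 2*(-1829) - 1784 = -3658 - 1784 = -5442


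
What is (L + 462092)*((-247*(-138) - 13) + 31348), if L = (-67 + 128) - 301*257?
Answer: 25173739116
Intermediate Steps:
L = -77296 (L = 61 - 77357 = -77296)
(L + 462092)*((-247*(-138) - 13) + 31348) = (-77296 + 462092)*((-247*(-138) - 13) + 31348) = 384796*((34086 - 13) + 31348) = 384796*(34073 + 31348) = 384796*65421 = 25173739116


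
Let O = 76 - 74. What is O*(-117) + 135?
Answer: -99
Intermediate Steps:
O = 2
O*(-117) + 135 = 2*(-117) + 135 = -234 + 135 = -99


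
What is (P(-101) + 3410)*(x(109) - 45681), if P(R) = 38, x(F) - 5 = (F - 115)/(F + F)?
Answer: -17166512776/109 ≈ -1.5749e+8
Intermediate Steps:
x(F) = 5 + (-115 + F)/(2*F) (x(F) = 5 + (F - 115)/(F + F) = 5 + (-115 + F)/((2*F)) = 5 + (-115 + F)*(1/(2*F)) = 5 + (-115 + F)/(2*F))
(P(-101) + 3410)*(x(109) - 45681) = (38 + 3410)*((½)*(-115 + 11*109)/109 - 45681) = 3448*((½)*(1/109)*(-115 + 1199) - 45681) = 3448*((½)*(1/109)*1084 - 45681) = 3448*(542/109 - 45681) = 3448*(-4978687/109) = -17166512776/109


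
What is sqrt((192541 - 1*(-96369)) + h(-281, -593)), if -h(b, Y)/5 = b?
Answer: sqrt(290315) ≈ 538.81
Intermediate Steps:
h(b, Y) = -5*b
sqrt((192541 - 1*(-96369)) + h(-281, -593)) = sqrt((192541 - 1*(-96369)) - 5*(-281)) = sqrt((192541 + 96369) + 1405) = sqrt(288910 + 1405) = sqrt(290315)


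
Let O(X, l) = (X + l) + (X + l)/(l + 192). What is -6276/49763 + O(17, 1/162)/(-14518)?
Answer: -1891493260543/14859099202932 ≈ -0.12730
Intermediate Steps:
O(X, l) = X + l + (X + l)/(192 + l) (O(X, l) = (X + l) + (X + l)/(192 + l) = X + l + (X + l)/(192 + l))
-6276/49763 + O(17, 1/162)/(-14518) = -6276/49763 + (((1/162)² + 193*17 + 193/162 + 17/162)/(192 + 1/162))/(-14518) = -6276*1/49763 + (((1/162)² + 3281 + 193*(1/162) + 17*(1/162))/(192 + 1/162))*(-1/14518) = -6276/49763 + ((1/26244 + 3281 + 193/162 + 17/162)/(31105/162))*(-1/14518) = -6276/49763 + ((162/31105)*(86140585/26244))*(-1/14518) = -6276/49763 + (17228117/1007802)*(-1/14518) = -6276/49763 - 17228117/14631269436 = -1891493260543/14859099202932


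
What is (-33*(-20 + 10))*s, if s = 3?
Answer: 990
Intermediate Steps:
(-33*(-20 + 10))*s = -33*(-20 + 10)*3 = -33*(-10)*3 = 330*3 = 990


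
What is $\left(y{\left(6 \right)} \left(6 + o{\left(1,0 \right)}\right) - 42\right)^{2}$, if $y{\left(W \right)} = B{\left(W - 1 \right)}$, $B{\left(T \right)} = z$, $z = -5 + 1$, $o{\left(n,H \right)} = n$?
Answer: $4900$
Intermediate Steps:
$z = -4$
$B{\left(T \right)} = -4$
$y{\left(W \right)} = -4$
$\left(y{\left(6 \right)} \left(6 + o{\left(1,0 \right)}\right) - 42\right)^{2} = \left(- 4 \left(6 + 1\right) - 42\right)^{2} = \left(\left(-4\right) 7 - 42\right)^{2} = \left(-28 - 42\right)^{2} = \left(-70\right)^{2} = 4900$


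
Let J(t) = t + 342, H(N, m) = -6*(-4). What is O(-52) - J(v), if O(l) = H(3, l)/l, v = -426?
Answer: 1086/13 ≈ 83.538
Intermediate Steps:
H(N, m) = 24
O(l) = 24/l
J(t) = 342 + t
O(-52) - J(v) = 24/(-52) - (342 - 426) = 24*(-1/52) - 1*(-84) = -6/13 + 84 = 1086/13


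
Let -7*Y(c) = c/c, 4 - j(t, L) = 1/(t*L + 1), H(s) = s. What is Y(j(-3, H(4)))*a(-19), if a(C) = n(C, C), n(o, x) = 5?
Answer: -5/7 ≈ -0.71429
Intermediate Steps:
a(C) = 5
j(t, L) = 4 - 1/(1 + L*t) (j(t, L) = 4 - 1/(t*L + 1) = 4 - 1/(L*t + 1) = 4 - 1/(1 + L*t))
Y(c) = -1/7 (Y(c) = -c/(7*c) = -1/7*1 = -1/7)
Y(j(-3, H(4)))*a(-19) = -1/7*5 = -5/7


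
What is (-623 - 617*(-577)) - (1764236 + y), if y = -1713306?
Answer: 304456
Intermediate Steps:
(-623 - 617*(-577)) - (1764236 + y) = (-623 - 617*(-577)) - (1764236 - 1713306) = (-623 + 356009) - 1*50930 = 355386 - 50930 = 304456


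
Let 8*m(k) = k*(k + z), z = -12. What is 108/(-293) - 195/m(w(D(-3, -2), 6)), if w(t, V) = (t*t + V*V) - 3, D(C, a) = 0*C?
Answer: -177308/67683 ≈ -2.6197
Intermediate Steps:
D(C, a) = 0
w(t, V) = -3 + V² + t² (w(t, V) = (t² + V²) - 3 = (V² + t²) - 3 = -3 + V² + t²)
m(k) = k*(-12 + k)/8 (m(k) = (k*(k - 12))/8 = (k*(-12 + k))/8 = k*(-12 + k)/8)
108/(-293) - 195/m(w(D(-3, -2), 6)) = 108/(-293) - 195*8/((-12 + (-3 + 6² + 0²))*(-3 + 6² + 0²)) = 108*(-1/293) - 195*8/((-12 + (-3 + 36 + 0))*(-3 + 36 + 0)) = -108/293 - 195*8/(33*(-12 + 33)) = -108/293 - 195/((⅛)*33*21) = -108/293 - 195/693/8 = -108/293 - 195*8/693 = -108/293 - 520/231 = -177308/67683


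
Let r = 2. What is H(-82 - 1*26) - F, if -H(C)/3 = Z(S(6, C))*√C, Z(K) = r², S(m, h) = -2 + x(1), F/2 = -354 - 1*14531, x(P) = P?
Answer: 29770 - 72*I*√3 ≈ 29770.0 - 124.71*I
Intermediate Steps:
F = -29770 (F = 2*(-354 - 1*14531) = 2*(-354 - 14531) = 2*(-14885) = -29770)
S(m, h) = -1 (S(m, h) = -2 + 1 = -1)
Z(K) = 4 (Z(K) = 2² = 4)
H(C) = -12*√C
H(-82 - 1*26) - F = -12*√(-82 - 1*26) - 1*(-29770) = -12*√(-82 - 26) + 29770 = -72*I*√3 + 29770 = 29770 - 72*I*√3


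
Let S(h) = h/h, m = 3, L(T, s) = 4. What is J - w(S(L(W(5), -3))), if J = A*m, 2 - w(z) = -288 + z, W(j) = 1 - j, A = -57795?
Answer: -173674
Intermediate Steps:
S(h) = 1
w(z) = 290 - z (w(z) = 2 - (-288 + z) = 2 + (288 - z) = 290 - z)
J = -173385 (J = -57795*3 = -173385)
J - w(S(L(W(5), -3))) = -173385 - (290 - 1*1) = -173385 - (290 - 1) = -173385 - 1*289 = -173385 - 289 = -173674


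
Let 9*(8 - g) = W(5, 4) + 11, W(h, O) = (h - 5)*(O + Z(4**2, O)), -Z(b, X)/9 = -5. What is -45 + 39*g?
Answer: 658/3 ≈ 219.33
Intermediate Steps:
Z(b, X) = 45 (Z(b, X) = -9*(-5) = 45)
W(h, O) = (-5 + h)*(45 + O) (W(h, O) = (h - 5)*(O + 45) = (-5 + h)*(45 + O))
g = 61/9 (g = 8 - ((-225 - 5*4 + 45*5 + 4*5) + 11)/9 = 8 - ((-225 - 20 + 225 + 20) + 11)/9 = 8 - (0 + 11)/9 = 8 - 1/9*11 = 8 - 11/9 = 61/9 ≈ 6.7778)
-45 + 39*g = -45 + 39*(61/9) = -45 + 793/3 = 658/3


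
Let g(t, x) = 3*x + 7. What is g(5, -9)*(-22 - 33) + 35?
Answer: 1135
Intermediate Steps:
g(t, x) = 7 + 3*x
g(5, -9)*(-22 - 33) + 35 = (7 + 3*(-9))*(-22 - 33) + 35 = (7 - 27)*(-55) + 35 = -20*(-55) + 35 = 1100 + 35 = 1135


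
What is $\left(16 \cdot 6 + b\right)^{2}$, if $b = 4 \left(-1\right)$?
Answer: $8464$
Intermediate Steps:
$b = -4$
$\left(16 \cdot 6 + b\right)^{2} = \left(16 \cdot 6 - 4\right)^{2} = \left(96 - 4\right)^{2} = 92^{2} = 8464$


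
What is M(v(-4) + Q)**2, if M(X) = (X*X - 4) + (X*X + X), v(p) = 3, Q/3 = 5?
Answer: 438244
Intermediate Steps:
Q = 15 (Q = 3*5 = 15)
M(X) = -4 + X + 2*X**2 (M(X) = (X**2 - 4) + (X**2 + X) = (-4 + X**2) + (X + X**2) = -4 + X + 2*X**2)
M(v(-4) + Q)**2 = (-4 + (3 + 15) + 2*(3 + 15)**2)**2 = (-4 + 18 + 2*18**2)**2 = (-4 + 18 + 2*324)**2 = (-4 + 18 + 648)**2 = 662**2 = 438244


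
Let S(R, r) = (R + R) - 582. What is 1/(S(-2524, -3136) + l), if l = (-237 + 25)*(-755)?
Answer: 1/154430 ≈ 6.4754e-6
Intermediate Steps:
S(R, r) = -582 + 2*R (S(R, r) = 2*R - 582 = -582 + 2*R)
l = 160060 (l = -212*(-755) = 160060)
1/(S(-2524, -3136) + l) = 1/((-582 + 2*(-2524)) + 160060) = 1/((-582 - 5048) + 160060) = 1/(-5630 + 160060) = 1/154430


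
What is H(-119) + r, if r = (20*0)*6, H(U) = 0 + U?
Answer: -119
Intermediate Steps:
H(U) = U
r = 0 (r = 0*6 = 0)
H(-119) + r = -119 + 0 = -119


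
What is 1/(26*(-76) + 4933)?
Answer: 1/2957 ≈ 0.00033818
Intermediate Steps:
1/(26*(-76) + 4933) = 1/(-1976 + 4933) = 1/2957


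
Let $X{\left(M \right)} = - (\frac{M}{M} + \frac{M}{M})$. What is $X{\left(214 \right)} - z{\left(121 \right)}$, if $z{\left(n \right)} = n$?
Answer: $-123$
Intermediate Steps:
$X{\left(M \right)} = -2$ ($X{\left(M \right)} = - (1 + 1) = \left(-1\right) 2 = -2$)
$X{\left(214 \right)} - z{\left(121 \right)} = -2 - 121 = -123$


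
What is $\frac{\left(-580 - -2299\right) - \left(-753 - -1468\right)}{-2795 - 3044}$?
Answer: $- \frac{1004}{5839} \approx -0.17195$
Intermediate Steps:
$\frac{\left(-580 - -2299\right) - \left(-753 - -1468\right)}{-2795 - 3044} = \frac{\left(-580 + 2299\right) - \left(-753 + 1468\right)}{-5839} = \left(1719 - 715\right) \left(- \frac{1}{5839}\right) = 1004 \left(- \frac{1}{5839}\right) = - \frac{1004}{5839}$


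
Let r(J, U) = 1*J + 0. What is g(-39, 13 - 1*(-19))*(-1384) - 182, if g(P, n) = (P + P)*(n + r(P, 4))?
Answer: -755846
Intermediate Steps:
r(J, U) = J (r(J, U) = J + 0 = J)
g(P, n) = 2*P*(P + n) (g(P, n) = (P + P)*(n + P) = (2*P)*(P + n) = 2*P*(P + n))
g(-39, 13 - 1*(-19))*(-1384) - 182 = (2*(-39)*(-39 + (13 - 1*(-19))))*(-1384) - 182 = (2*(-39)*(-39 + (13 + 19)))*(-1384) - 182 = (2*(-39)*(-39 + 32))*(-1384) - 182 = (2*(-39)*(-7))*(-1384) - 182 = 546*(-1384) - 182 = -755664 - 182 = -755846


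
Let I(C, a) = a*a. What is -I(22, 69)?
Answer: -4761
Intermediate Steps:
I(C, a) = a**2
-I(22, 69) = -1*69**2 = -1*4761 = -4761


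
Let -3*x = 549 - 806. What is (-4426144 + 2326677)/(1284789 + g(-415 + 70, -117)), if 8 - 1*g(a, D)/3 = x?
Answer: -2099467/1284556 ≈ -1.6344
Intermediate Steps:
x = 257/3 (x = -(549 - 806)/3 = -⅓*(-257) = 257/3 ≈ 85.667)
g(a, D) = -233 (g(a, D) = 24 - 3*257/3 = 24 - 257 = -233)
(-4426144 + 2326677)/(1284789 + g(-415 + 70, -117)) = (-4426144 + 2326677)/(1284789 - 233) = -2099467/1284556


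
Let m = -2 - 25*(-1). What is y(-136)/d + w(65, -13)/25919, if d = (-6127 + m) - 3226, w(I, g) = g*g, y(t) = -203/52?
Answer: 87253597/12574862040 ≈ 0.0069387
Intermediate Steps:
y(t) = -203/52 (y(t) = -203*1/52 = -203/52)
w(I, g) = g**2
m = 23 (m = -2 + 25 = 23)
d = -9330 (d = (-6127 + 23) - 3226 = -6104 - 3226 = -9330)
y(-136)/d + w(65, -13)/25919 = -203/52/(-9330) + (-13)**2/25919 = -203/52*(-1/9330) + 169*(1/25919) = 203/485160 + 169/25919 = 87253597/12574862040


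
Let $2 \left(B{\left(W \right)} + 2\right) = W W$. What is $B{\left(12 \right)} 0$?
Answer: $0$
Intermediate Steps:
$B{\left(W \right)} = -2 + \frac{W^{2}}{2}$ ($B{\left(W \right)} = -2 + \frac{W W}{2} = -2 + \frac{W^{2}}{2}$)
$B{\left(12 \right)} 0 = \left(-2 + \frac{12^{2}}{2}\right) 0 = \left(-2 + \frac{1}{2} \cdot 144\right) 0 = \left(-2 + 72\right) 0 = 70 \cdot 0 = 0$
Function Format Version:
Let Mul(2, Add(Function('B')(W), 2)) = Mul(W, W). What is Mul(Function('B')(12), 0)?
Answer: 0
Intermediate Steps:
Function('B')(W) = Add(-2, Mul(Rational(1, 2), Pow(W, 2))) (Function('B')(W) = Add(-2, Mul(Rational(1, 2), Mul(W, W))) = Add(-2, Mul(Rational(1, 2), Pow(W, 2))))
Mul(Function('B')(12), 0) = Mul(Add(-2, Mul(Rational(1, 2), Pow(12, 2))), 0) = Mul(Add(-2, Mul(Rational(1, 2), 144)), 0) = Mul(Add(-2, 72), 0) = Mul(70, 0) = 0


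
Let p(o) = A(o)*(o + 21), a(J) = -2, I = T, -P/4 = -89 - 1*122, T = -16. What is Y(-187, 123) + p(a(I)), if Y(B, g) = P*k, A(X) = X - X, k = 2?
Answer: 1688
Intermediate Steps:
A(X) = 0
P = 844 (P = -4*(-89 - 1*122) = -4*(-89 - 122) = -4*(-211) = 844)
Y(B, g) = 1688 (Y(B, g) = 844*2 = 1688)
I = -16
p(o) = 0 (p(o) = 0*(o + 21) = 0*(21 + o) = 0)
Y(-187, 123) + p(a(I)) = 1688 + 0 = 1688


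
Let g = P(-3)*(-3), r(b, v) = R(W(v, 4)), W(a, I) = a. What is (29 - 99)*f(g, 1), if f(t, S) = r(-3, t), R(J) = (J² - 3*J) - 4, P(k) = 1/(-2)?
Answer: 875/2 ≈ 437.50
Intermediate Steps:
P(k) = -½ (P(k) = 1*(-½) = -½)
R(J) = -4 + J² - 3*J
r(b, v) = -4 + v² - 3*v
g = 3/2 (g = -½*(-3) = 3/2 ≈ 1.5000)
f(t, S) = -4 + t² - 3*t
(29 - 99)*f(g, 1) = (29 - 99)*(-4 + (3/2)² - 3*3/2) = -70*(-4 + 9/4 - 9/2) = -70*(-25/4) = 875/2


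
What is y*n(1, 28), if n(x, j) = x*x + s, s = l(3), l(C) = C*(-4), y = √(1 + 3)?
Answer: -22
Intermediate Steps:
y = 2 (y = √4 = 2)
l(C) = -4*C
s = -12 (s = -4*3 = -12)
n(x, j) = -12 + x² (n(x, j) = x*x - 12 = x² - 12 = -12 + x²)
y*n(1, 28) = 2*(-12 + 1²) = 2*(-12 + 1) = 2*(-11) = -22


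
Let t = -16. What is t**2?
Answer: 256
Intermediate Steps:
t**2 = (-16)**2 = 256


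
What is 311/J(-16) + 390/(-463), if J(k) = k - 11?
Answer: -154523/12501 ≈ -12.361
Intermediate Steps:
J(k) = -11 + k
311/J(-16) + 390/(-463) = 311/(-11 - 16) + 390/(-463) = 311/(-27) + 390*(-1/463) = 311*(-1/27) - 390/463 = -311/27 - 390/463 = -154523/12501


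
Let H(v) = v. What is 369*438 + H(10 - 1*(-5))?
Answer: 161637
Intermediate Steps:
369*438 + H(10 - 1*(-5)) = 369*438 + (10 - 1*(-5)) = 161622 + (10 + 5) = 161622 + 15 = 161637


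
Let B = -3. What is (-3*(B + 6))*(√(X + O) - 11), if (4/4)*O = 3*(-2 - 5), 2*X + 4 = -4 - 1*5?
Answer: 99 - 9*I*√110/2 ≈ 99.0 - 47.196*I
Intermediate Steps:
X = -13/2 (X = -2 + (-4 - 1*5)/2 = -2 + (-4 - 5)/2 = -2 + (½)*(-9) = -2 - 9/2 = -13/2 ≈ -6.5000)
O = -21 (O = 3*(-2 - 5) = 3*(-7) = -21)
(-3*(B + 6))*(√(X + O) - 11) = (-3*(-3 + 6))*(√(-13/2 - 21) - 11) = (-3*3)*(√(-55/2) - 11) = -9*(I*√110/2 - 11) = -9*(-11 + I*√110/2) = 99 - 9*I*√110/2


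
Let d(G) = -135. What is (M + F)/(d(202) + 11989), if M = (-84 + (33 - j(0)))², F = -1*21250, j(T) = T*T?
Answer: -18649/11854 ≈ -1.5732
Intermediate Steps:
j(T) = T²
F = -21250
M = 2601 (M = (-84 + (33 - 1*0²))² = (-84 + (33 - 1*0))² = (-84 + (33 + 0))² = (-84 + 33)² = (-51)² = 2601)
(M + F)/(d(202) + 11989) = (2601 - 21250)/(-135 + 11989) = -18649/11854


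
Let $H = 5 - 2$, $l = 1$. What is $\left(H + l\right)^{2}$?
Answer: $16$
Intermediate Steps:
$H = 3$
$\left(H + l\right)^{2} = \left(3 + 1\right)^{2} = 4^{2} = 16$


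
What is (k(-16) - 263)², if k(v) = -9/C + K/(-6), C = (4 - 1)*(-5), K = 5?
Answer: 62362609/900 ≈ 69292.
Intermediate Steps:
C = -15 (C = 3*(-5) = -15)
k(v) = -7/30 (k(v) = -9/(-15) + 5/(-6) = -9*(-1/15) + 5*(-⅙) = ⅗ - ⅚ = -7/30)
(k(-16) - 263)² = (-7/30 - 263)² = (-7897/30)² = 62362609/900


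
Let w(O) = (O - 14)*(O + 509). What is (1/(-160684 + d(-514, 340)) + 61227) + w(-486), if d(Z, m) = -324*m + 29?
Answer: 13466817504/270815 ≈ 49727.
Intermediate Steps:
d(Z, m) = 29 - 324*m
w(O) = (-14 + O)*(509 + O)
(1/(-160684 + d(-514, 340)) + 61227) + w(-486) = (1/(-160684 + (29 - 324*340)) + 61227) + (-7126 + (-486)² + 495*(-486)) = (1/(-160684 + (29 - 110160)) + 61227) + (-7126 + 236196 - 240570) = (1/(-160684 - 110131) + 61227) - 11500 = (1/(-270815) + 61227) - 11500 = (-1/270815 + 61227) - 11500 = 16581190004/270815 - 11500 = 13466817504/270815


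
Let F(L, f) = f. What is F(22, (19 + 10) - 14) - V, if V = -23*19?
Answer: 452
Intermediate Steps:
V = -437
F(22, (19 + 10) - 14) - V = ((19 + 10) - 14) - 1*(-437) = (29 - 14) + 437 = 15 + 437 = 452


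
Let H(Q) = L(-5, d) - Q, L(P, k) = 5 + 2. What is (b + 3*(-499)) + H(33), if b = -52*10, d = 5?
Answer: -2043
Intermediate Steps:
b = -520
L(P, k) = 7
H(Q) = 7 - Q
(b + 3*(-499)) + H(33) = (-520 + 3*(-499)) + (7 - 1*33) = (-520 - 1497) + (7 - 33) = -2017 - 26 = -2043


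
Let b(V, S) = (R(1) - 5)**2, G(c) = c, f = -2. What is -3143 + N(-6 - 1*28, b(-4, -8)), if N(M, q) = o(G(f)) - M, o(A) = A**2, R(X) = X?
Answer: -3105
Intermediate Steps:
b(V, S) = 16 (b(V, S) = (1 - 5)**2 = (-4)**2 = 16)
N(M, q) = 4 - M (N(M, q) = (-2)**2 - M = 4 - M)
-3143 + N(-6 - 1*28, b(-4, -8)) = -3143 + (4 - (-6 - 1*28)) = -3143 + (4 - (-6 - 28)) = -3143 + (4 - 1*(-34)) = -3143 + (4 + 34) = -3143 + 38 = -3105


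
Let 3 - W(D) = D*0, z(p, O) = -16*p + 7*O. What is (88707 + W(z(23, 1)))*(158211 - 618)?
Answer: 13980075030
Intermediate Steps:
W(D) = 3 (W(D) = 3 - D*0 = 3 - 1*0 = 3 + 0 = 3)
(88707 + W(z(23, 1)))*(158211 - 618) = (88707 + 3)*(158211 - 618) = 88710*157593 = 13980075030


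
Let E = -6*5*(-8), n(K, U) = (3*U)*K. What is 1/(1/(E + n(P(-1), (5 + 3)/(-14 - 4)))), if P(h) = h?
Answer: 724/3 ≈ 241.33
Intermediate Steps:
n(K, U) = 3*K*U
E = 240 (E = -30*(-8) = 240)
1/(1/(E + n(P(-1), (5 + 3)/(-14 - 4)))) = 1/(1/(240 + 3*(-1)*((5 + 3)/(-14 - 4)))) = 1/(1/(240 + 3*(-1)*(8/(-18)))) = 1/(1/(240 + 3*(-1)*(8*(-1/18)))) = 1/(1/(240 + 3*(-1)*(-4/9))) = 1/(1/(240 + 4/3)) = 1/(1/(724/3)) = 1/(3/724) = 724/3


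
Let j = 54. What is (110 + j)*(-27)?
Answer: -4428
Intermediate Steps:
(110 + j)*(-27) = (110 + 54)*(-27) = 164*(-27) = -4428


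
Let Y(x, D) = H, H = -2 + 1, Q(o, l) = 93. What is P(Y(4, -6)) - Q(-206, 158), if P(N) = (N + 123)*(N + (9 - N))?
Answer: 1005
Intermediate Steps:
H = -1
Y(x, D) = -1
P(N) = 1107 + 9*N (P(N) = (123 + N)*9 = 1107 + 9*N)
P(Y(4, -6)) - Q(-206, 158) = (1107 + 9*(-1)) - 1*93 = (1107 - 9) - 93 = 1098 - 93 = 1005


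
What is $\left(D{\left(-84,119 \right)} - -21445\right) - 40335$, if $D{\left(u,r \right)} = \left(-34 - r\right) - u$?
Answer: $-18959$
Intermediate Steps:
$D{\left(u,r \right)} = -34 - r - u$
$\left(D{\left(-84,119 \right)} - -21445\right) - 40335 = \left(\left(-34 - 119 - -84\right) - -21445\right) - 40335 = \left(\left(-34 - 119 + 84\right) + 21445\right) - 40335 = \left(-69 + 21445\right) - 40335 = 21376 - 40335 = -18959$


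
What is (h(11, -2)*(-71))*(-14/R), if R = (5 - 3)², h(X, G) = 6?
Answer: 1491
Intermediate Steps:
R = 4 (R = 2² = 4)
(h(11, -2)*(-71))*(-14/R) = (6*(-71))*(-14/4) = -(-5964)/4 = -426*(-7/2) = 1491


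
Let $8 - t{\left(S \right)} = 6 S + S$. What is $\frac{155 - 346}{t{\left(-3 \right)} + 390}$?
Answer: $- \frac{191}{419} \approx -0.45585$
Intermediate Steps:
$t{\left(S \right)} = 8 - 7 S$ ($t{\left(S \right)} = 8 - \left(6 S + S\right) = 8 - 7 S$)
$\frac{155 - 346}{t{\left(-3 \right)} + 390} = \frac{155 - 346}{\left(8 - -21\right) + 390} = - \frac{191}{\left(8 + 21\right) + 390} = - \frac{191}{29 + 390} = - \frac{191}{419}$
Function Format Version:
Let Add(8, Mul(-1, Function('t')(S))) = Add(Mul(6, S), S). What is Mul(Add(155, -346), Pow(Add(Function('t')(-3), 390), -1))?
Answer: Rational(-191, 419) ≈ -0.45585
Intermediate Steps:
Function('t')(S) = Add(8, Mul(-7, S)) (Function('t')(S) = Add(8, Mul(-1, Add(Mul(6, S), S))) = Add(8, Mul(-1, Mul(7, S))) = Add(8, Mul(-7, S)))
Mul(Add(155, -346), Pow(Add(Function('t')(-3), 390), -1)) = Mul(Add(155, -346), Pow(Add(Add(8, Mul(-7, -3)), 390), -1)) = Mul(-191, Pow(Add(Add(8, 21), 390), -1)) = Mul(-191, Pow(Add(29, 390), -1)) = Mul(-191, Pow(419, -1)) = Mul(-191, Rational(1, 419)) = Rational(-191, 419)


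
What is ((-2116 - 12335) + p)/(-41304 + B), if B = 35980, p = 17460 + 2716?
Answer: -5725/5324 ≈ -1.0753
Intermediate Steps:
p = 20176
((-2116 - 12335) + p)/(-41304 + B) = ((-2116 - 12335) + 20176)/(-41304 + 35980) = (-14451 + 20176)/(-5324) = 5725*(-1/5324) = -5725/5324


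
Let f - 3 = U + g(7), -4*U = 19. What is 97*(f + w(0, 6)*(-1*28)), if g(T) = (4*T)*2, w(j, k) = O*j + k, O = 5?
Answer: -44135/4 ≈ -11034.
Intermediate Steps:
U = -19/4 (U = -¼*19 = -19/4 ≈ -4.7500)
w(j, k) = k + 5*j (w(j, k) = 5*j + k = k + 5*j)
g(T) = 8*T
f = 217/4 (f = 3 + (-19/4 + 8*7) = 3 + (-19/4 + 56) = 3 + 205/4 = 217/4 ≈ 54.250)
97*(f + w(0, 6)*(-1*28)) = 97*(217/4 + (6 + 5*0)*(-1*28)) = 97*(217/4 + (6 + 0)*(-28)) = 97*(217/4 + 6*(-28)) = 97*(217/4 - 168) = 97*(-455/4) = -44135/4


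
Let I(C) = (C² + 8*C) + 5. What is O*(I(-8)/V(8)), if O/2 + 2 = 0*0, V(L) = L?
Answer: -5/2 ≈ -2.5000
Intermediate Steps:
I(C) = 5 + C² + 8*C
O = -4 (O = -4 + 2*(0*0) = -4 + 2*0 = -4 + 0 = -4)
O*(I(-8)/V(8)) = -4*(5 + (-8)² + 8*(-8))/8 = -4*(5 + 64 - 64)/8 = -20/8 = -4*5/8 = -5/2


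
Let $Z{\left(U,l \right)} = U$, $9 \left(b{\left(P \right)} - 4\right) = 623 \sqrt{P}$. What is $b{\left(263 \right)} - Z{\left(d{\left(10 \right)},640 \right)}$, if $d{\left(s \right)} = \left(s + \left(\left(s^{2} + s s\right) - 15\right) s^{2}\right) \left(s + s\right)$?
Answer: $-370196 + \frac{623 \sqrt{263}}{9} \approx -3.6907 \cdot 10^{5}$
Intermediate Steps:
$d{\left(s \right)} = 2 s \left(s + s^{2} \left(-15 + 2 s^{2}\right)\right)$ ($d{\left(s \right)} = \left(s + \left(\left(s^{2} + s^{2}\right) - 15\right) s^{2}\right) 2 s = \left(s + \left(2 s^{2} - 15\right) s^{2}\right) 2 s = \left(s + \left(-15 + 2 s^{2}\right) s^{2}\right) 2 s = \left(s + s^{2} \left(-15 + 2 s^{2}\right)\right) 2 s = 2 s \left(s + s^{2} \left(-15 + 2 s^{2}\right)\right)$)
$b{\left(P \right)} = 4 + \frac{623 \sqrt{P}}{9}$
$b{\left(263 \right)} - Z{\left(d{\left(10 \right)},640 \right)} = \left(4 + \frac{623 \sqrt{263}}{9}\right) - 10^{2} \left(2 - 300 + 4 \cdot 10^{3}\right) = \left(4 + \frac{623 \sqrt{263}}{9}\right) - 100 \left(2 - 300 + 4 \cdot 1000\right) = \left(4 + \frac{623 \sqrt{263}}{9}\right) - 100 \left(2 - 300 + 4000\right) = \left(4 + \frac{623 \sqrt{263}}{9}\right) - 100 \cdot 3702 = \left(4 + \frac{623 \sqrt{263}}{9}\right) - 370200 = -370196 + \frac{623 \sqrt{263}}{9}$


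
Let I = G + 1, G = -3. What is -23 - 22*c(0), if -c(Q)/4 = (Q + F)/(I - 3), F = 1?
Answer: -203/5 ≈ -40.600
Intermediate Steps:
I = -2 (I = -3 + 1 = -2)
c(Q) = ⅘ + 4*Q/5 (c(Q) = -4*(Q + 1)/(-2 - 3) = -4*(1 + Q)/(-5) = -4*(1 + Q)*(-1)/5 = -4*(-⅕ - Q/5) = ⅘ + 4*Q/5)
-23 - 22*c(0) = -23 - 22*(⅘ + (⅘)*0) = -23 - 22*(⅘ + 0) = -23 - 22*⅘ = -23 - 88/5 = -203/5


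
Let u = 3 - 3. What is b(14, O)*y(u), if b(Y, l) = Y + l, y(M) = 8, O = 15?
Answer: 232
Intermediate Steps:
u = 0
b(14, O)*y(u) = (14 + 15)*8 = 29*8 = 232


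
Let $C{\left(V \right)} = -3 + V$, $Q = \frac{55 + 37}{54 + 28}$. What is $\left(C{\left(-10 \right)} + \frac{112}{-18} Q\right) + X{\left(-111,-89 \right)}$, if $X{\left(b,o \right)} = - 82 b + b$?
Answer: $\frac{3310306}{369} \approx 8971.0$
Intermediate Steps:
$X{\left(b,o \right)} = - 81 b$
$Q = \frac{46}{41}$ ($Q = \frac{92}{82} = 92 \cdot \frac{1}{82} = \frac{46}{41} \approx 1.122$)
$\left(C{\left(-10 \right)} + \frac{112}{-18} Q\right) + X{\left(-111,-89 \right)} = \left(\left(-3 - 10\right) + \frac{112}{-18} \cdot \frac{46}{41}\right) - -8991 = \left(-13 + 112 \left(- \frac{1}{18}\right) \frac{46}{41}\right) + 8991 = \left(-13 - \frac{2576}{369}\right) + 8991 = - \frac{7373}{369} + 8991 = \frac{3310306}{369}$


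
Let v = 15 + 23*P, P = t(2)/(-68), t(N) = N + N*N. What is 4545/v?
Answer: 17170/49 ≈ 350.41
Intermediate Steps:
t(N) = N + N**2
P = -3/34 (P = (2*(1 + 2))/(-68) = (2*3)*(-1/68) = 6*(-1/68) = -3/34 ≈ -0.088235)
v = 441/34 (v = 15 + 23*(-3/34) = 15 - 69/34 = 441/34 ≈ 12.971)
4545/v = 4545/(441/34) = 4545*(34/441) = 17170/49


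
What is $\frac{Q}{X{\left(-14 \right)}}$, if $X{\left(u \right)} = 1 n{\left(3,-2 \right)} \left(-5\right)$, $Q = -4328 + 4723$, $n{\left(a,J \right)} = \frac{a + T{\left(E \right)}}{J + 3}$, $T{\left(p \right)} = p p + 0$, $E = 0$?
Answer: $- \frac{79}{3} \approx -26.333$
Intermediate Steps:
$T{\left(p \right)} = p^{2}$ ($T{\left(p \right)} = p^{2} + 0 = p^{2}$)
$n{\left(a,J \right)} = \frac{a}{3 + J}$ ($n{\left(a,J \right)} = \frac{a + 0^{2}}{J + 3} = \frac{a + 0}{3 + J} = \frac{a}{3 + J}$)
$Q = 395$
$X{\left(u \right)} = -15$ ($X{\left(u \right)} = 1 \frac{3}{3 - 2} \left(-5\right) = 1 \cdot \frac{3}{1} \left(-5\right) = 1 \cdot 3 \cdot 1 \left(-5\right) = 1 \cdot 3 \left(-5\right) = 3 \left(-5\right) = -15$)
$\frac{Q}{X{\left(-14 \right)}} = \frac{395}{-15} = 395 \left(- \frac{1}{15}\right) = - \frac{79}{3}$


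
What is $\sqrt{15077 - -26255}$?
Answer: $2 \sqrt{10333} \approx 203.3$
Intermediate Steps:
$\sqrt{15077 - -26255} = \sqrt{15077 + 26255} = \sqrt{41332} = 2 \sqrt{10333}$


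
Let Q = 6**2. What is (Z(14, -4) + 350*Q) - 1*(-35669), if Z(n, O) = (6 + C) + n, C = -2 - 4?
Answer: 48283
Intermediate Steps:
C = -6
Q = 36
Z(n, O) = n (Z(n, O) = (6 - 6) + n = 0 + n = n)
(Z(14, -4) + 350*Q) - 1*(-35669) = (14 + 350*36) - 1*(-35669) = (14 + 12600) + 35669 = 12614 + 35669 = 48283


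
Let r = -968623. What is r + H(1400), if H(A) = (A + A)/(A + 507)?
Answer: -1847161261/1907 ≈ -9.6862e+5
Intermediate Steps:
H(A) = 2*A/(507 + A) (H(A) = (2*A)/(507 + A) = 2*A/(507 + A))
r + H(1400) = -968623 + 2*1400/(507 + 1400) = -968623 + 2*1400/1907 = -968623 + 2*1400*(1/1907) = -968623 + 2800/1907 = -1847161261/1907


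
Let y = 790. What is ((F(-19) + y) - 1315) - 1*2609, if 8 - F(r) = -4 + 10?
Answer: -3132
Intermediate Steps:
F(r) = 2 (F(r) = 8 - (-4 + 10) = 8 - 1*6 = 8 - 6 = 2)
((F(-19) + y) - 1315) - 1*2609 = ((2 + 790) - 1315) - 1*2609 = (792 - 1315) - 2609 = -523 - 2609 = -3132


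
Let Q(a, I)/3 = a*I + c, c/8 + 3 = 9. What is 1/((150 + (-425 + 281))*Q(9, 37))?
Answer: 1/6858 ≈ 0.00014582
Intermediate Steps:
c = 48 (c = -24 + 8*9 = -24 + 72 = 48)
Q(a, I) = 144 + 3*I*a (Q(a, I) = 3*(a*I + 48) = 3*(I*a + 48) = 3*(48 + I*a) = 144 + 3*I*a)
1/((150 + (-425 + 281))*Q(9, 37)) = 1/((150 + (-425 + 281))*(144 + 3*37*9)) = 1/((150 - 144)*(144 + 999)) = 1/(6*1143) = 1/6858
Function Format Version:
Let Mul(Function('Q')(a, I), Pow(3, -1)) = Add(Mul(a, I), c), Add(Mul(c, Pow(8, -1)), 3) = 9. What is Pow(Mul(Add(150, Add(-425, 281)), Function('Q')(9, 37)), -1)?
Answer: Rational(1, 6858) ≈ 0.00014582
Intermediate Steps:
c = 48 (c = Add(-24, Mul(8, 9)) = Add(-24, 72) = 48)
Function('Q')(a, I) = Add(144, Mul(3, I, a)) (Function('Q')(a, I) = Mul(3, Add(Mul(a, I), 48)) = Mul(3, Add(Mul(I, a), 48)) = Mul(3, Add(48, Mul(I, a))) = Add(144, Mul(3, I, a)))
Pow(Mul(Add(150, Add(-425, 281)), Function('Q')(9, 37)), -1) = Pow(Mul(Add(150, Add(-425, 281)), Add(144, Mul(3, 37, 9))), -1) = Pow(Mul(Add(150, -144), Add(144, 999)), -1) = Pow(Mul(6, 1143), -1) = Pow(6858, -1) = Rational(1, 6858)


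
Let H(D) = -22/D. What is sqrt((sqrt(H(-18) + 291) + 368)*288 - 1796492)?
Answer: 2*sqrt(-422627 + 24*sqrt(2630)) ≈ 1298.3*I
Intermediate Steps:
sqrt((sqrt(H(-18) + 291) + 368)*288 - 1796492) = sqrt((sqrt(-22/(-18) + 291) + 368)*288 - 1796492) = sqrt((sqrt(-22*(-1/18) + 291) + 368)*288 - 1796492) = sqrt((sqrt(11/9 + 291) + 368)*288 - 1796492) = sqrt((sqrt(2630/9) + 368)*288 - 1796492) = sqrt((sqrt(2630)/3 + 368)*288 - 1796492) = sqrt((368 + sqrt(2630)/3)*288 - 1796492) = sqrt((105984 + 96*sqrt(2630)) - 1796492) = sqrt(-1690508 + 96*sqrt(2630))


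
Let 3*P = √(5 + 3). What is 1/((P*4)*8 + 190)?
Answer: 855/158354 - 48*√2/79177 ≈ 0.0045419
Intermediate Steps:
P = 2*√2/3 (P = √(5 + 3)/3 = √8/3 = (2*√2)/3 = 2*√2/3 ≈ 0.94281)
1/((P*4)*8 + 190) = 1/(((2*√2/3)*4)*8 + 190) = 1/((8*√2/3)*8 + 190) = 1/(64*√2/3 + 190) = 1/(190 + 64*√2/3)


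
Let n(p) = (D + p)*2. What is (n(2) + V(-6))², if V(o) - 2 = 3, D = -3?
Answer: 9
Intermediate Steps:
V(o) = 5 (V(o) = 2 + 3 = 5)
n(p) = -6 + 2*p (n(p) = (-3 + p)*2 = -6 + 2*p)
(n(2) + V(-6))² = ((-6 + 2*2) + 5)² = ((-6 + 4) + 5)² = (-2 + 5)² = 3² = 9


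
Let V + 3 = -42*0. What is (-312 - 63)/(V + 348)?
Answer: -25/23 ≈ -1.0870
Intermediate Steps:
V = -3 (V = -3 - 42*0 = -3 + 0 = -3)
(-312 - 63)/(V + 348) = (-312 - 63)/(-3 + 348) = -375/345 = -375*1/345 = -25/23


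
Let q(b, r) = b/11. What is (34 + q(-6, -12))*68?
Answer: 25024/11 ≈ 2274.9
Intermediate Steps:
q(b, r) = b/11 (q(b, r) = b*(1/11) = b/11)
(34 + q(-6, -12))*68 = (34 + (1/11)*(-6))*68 = (34 - 6/11)*68 = (368/11)*68 = 25024/11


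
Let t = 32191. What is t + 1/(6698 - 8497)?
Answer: 57911608/1799 ≈ 32191.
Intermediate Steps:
t + 1/(6698 - 8497) = 32191 + 1/(6698 - 8497) = 32191 + 1/(-1799) = 32191 - 1/1799 = 57911608/1799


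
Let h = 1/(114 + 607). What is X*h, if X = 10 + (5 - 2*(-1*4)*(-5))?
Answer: -25/721 ≈ -0.034674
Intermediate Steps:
h = 1/721 ≈ 0.0013870
X = -25 (X = 10 + (5 - (-8)*(-5)) = 10 + (5 - 2*20) = 10 + (5 - 40) = 10 - 35 = -25)
X*h = -25*1/721 = -25/721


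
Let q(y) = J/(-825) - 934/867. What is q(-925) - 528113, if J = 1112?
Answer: -125915920243/238425 ≈ -5.2812e+5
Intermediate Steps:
q(y) = -578218/238425 (q(y) = 1112/(-825) - 934/867 = 1112*(-1/825) - 934*1/867 = -1112/825 - 934/867 = -578218/238425)
q(-925) - 528113 = -578218/238425 - 528113 = -125915920243/238425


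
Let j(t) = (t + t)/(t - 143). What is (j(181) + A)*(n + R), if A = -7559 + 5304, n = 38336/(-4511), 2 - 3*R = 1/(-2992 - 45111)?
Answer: 72503771121736/4122860027 ≈ 17586.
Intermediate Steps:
j(t) = 2*t/(-143 + t) (j(t) = (2*t)/(-143 + t) = 2*t/(-143 + t))
R = 32069/48103 (R = ⅔ - 1/(3*(-2992 - 45111)) = ⅔ - ⅓/(-48103) = ⅔ - ⅓*(-1/48103) = ⅔ + 1/144309 = 32069/48103 ≈ 0.66667)
n = -38336/4511 (n = 38336*(-1/4511) = -38336/4511 ≈ -8.4983)
A = -2255
(j(181) + A)*(n + R) = (2*181/(-143 + 181) - 2255)*(-38336/4511 + 32069/48103) = (2*181/38 - 2255)*(-1699413349/216992633) = (2*181*(1/38) - 2255)*(-1699413349/216992633) = (181/19 - 2255)*(-1699413349/216992633) = -42664/19*(-1699413349/216992633) = 72503771121736/4122860027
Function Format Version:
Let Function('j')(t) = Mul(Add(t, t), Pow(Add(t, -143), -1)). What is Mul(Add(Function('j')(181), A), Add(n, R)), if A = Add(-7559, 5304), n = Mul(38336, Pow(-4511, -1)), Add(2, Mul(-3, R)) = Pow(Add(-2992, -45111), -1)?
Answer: Rational(72503771121736, 4122860027) ≈ 17586.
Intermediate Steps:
Function('j')(t) = Mul(2, t, Pow(Add(-143, t), -1)) (Function('j')(t) = Mul(Mul(2, t), Pow(Add(-143, t), -1)) = Mul(2, t, Pow(Add(-143, t), -1)))
R = Rational(32069, 48103) (R = Add(Rational(2, 3), Mul(Rational(-1, 3), Pow(Add(-2992, -45111), -1))) = Add(Rational(2, 3), Mul(Rational(-1, 3), Pow(-48103, -1))) = Add(Rational(2, 3), Mul(Rational(-1, 3), Rational(-1, 48103))) = Add(Rational(2, 3), Rational(1, 144309)) = Rational(32069, 48103) ≈ 0.66667)
n = Rational(-38336, 4511) (n = Mul(38336, Rational(-1, 4511)) = Rational(-38336, 4511) ≈ -8.4983)
A = -2255
Mul(Add(Function('j')(181), A), Add(n, R)) = Mul(Add(Mul(2, 181, Pow(Add(-143, 181), -1)), -2255), Add(Rational(-38336, 4511), Rational(32069, 48103))) = Mul(Add(Mul(2, 181, Pow(38, -1)), -2255), Rational(-1699413349, 216992633)) = Mul(Add(Mul(2, 181, Rational(1, 38)), -2255), Rational(-1699413349, 216992633)) = Mul(Add(Rational(181, 19), -2255), Rational(-1699413349, 216992633)) = Mul(Rational(-42664, 19), Rational(-1699413349, 216992633)) = Rational(72503771121736, 4122860027)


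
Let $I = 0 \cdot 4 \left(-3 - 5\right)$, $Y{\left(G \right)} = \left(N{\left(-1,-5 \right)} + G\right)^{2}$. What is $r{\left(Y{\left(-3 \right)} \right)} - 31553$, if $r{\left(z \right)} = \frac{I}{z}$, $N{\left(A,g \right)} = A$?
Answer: $-31553$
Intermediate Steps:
$Y{\left(G \right)} = \left(-1 + G\right)^{2}$
$I = 0$ ($I = 0 \left(-8\right) = 0$)
$r{\left(z \right)} = 0$ ($r{\left(z \right)} = \frac{0}{z} = 0$)
$r{\left(Y{\left(-3 \right)} \right)} - 31553 = 0 - 31553 = -31553$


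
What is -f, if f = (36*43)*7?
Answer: -10836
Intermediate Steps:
f = 10836 (f = 1548*7 = 10836)
-f = -1*10836 = -10836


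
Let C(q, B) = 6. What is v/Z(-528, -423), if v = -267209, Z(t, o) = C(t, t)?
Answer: -267209/6 ≈ -44535.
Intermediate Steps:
Z(t, o) = 6
v/Z(-528, -423) = -267209/6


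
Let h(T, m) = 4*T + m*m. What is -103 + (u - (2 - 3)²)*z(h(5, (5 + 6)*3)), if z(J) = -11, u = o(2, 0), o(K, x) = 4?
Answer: -136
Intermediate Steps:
h(T, m) = m² + 4*T (h(T, m) = 4*T + m² = m² + 4*T)
u = 4
-103 + (u - (2 - 3)²)*z(h(5, (5 + 6)*3)) = -103 + (4 - (2 - 3)²)*(-11) = -103 + (4 - 1*(-1)²)*(-11) = -103 + (4 - 1*1)*(-11) = -103 + (4 - 1)*(-11) = -103 + 3*(-11) = -103 - 33 = -136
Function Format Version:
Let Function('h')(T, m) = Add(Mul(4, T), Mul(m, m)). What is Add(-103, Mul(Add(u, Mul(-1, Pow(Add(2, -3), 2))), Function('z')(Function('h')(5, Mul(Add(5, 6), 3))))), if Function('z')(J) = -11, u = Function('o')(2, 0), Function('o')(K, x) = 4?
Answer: -136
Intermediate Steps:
Function('h')(T, m) = Add(Pow(m, 2), Mul(4, T)) (Function('h')(T, m) = Add(Mul(4, T), Pow(m, 2)) = Add(Pow(m, 2), Mul(4, T)))
u = 4
Add(-103, Mul(Add(u, Mul(-1, Pow(Add(2, -3), 2))), Function('z')(Function('h')(5, Mul(Add(5, 6), 3))))) = Add(-103, Mul(Add(4, Mul(-1, Pow(Add(2, -3), 2))), -11)) = Add(-103, Mul(Add(4, Mul(-1, Pow(-1, 2))), -11)) = Add(-103, Mul(Add(4, Mul(-1, 1)), -11)) = Add(-103, Mul(Add(4, -1), -11)) = Add(-103, Mul(3, -11)) = Add(-103, -33) = -136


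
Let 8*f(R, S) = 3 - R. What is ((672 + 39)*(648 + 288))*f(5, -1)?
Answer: -166374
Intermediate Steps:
f(R, S) = 3/8 - R/8 (f(R, S) = (3 - R)/8 = 3/8 - R/8)
((672 + 39)*(648 + 288))*f(5, -1) = ((672 + 39)*(648 + 288))*(3/8 - ⅛*5) = (711*936)*(3/8 - 5/8) = 665496*(-¼) = -166374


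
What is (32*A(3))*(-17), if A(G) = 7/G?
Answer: -3808/3 ≈ -1269.3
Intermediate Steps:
(32*A(3))*(-17) = (32*(7/3))*(-17) = (224/3)*(-17) = -3808/3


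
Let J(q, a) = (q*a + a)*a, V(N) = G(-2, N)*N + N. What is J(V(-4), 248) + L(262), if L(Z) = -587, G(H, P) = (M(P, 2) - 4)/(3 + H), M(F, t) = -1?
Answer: 1044981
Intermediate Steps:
G(H, P) = -5/(3 + H) (G(H, P) = (-1 - 4)/(3 + H) = -5/(3 + H))
V(N) = -4*N (V(N) = (-5/(3 - 2))*N + N = (-5/1)*N + N = (-5*1)*N + N = -5*N + N = -4*N)
J(q, a) = a*(a + a*q) (J(q, a) = (a*q + a)*a = (a + a*q)*a = a*(a + a*q))
J(V(-4), 248) + L(262) = 248²*(1 - 4*(-4)) - 587 = 61504*(1 + 16) - 587 = 61504*17 - 587 = 1045568 - 587 = 1044981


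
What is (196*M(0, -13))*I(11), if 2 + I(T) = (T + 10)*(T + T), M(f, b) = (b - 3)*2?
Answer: -2885120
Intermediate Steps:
M(f, b) = -6 + 2*b (M(f, b) = (-3 + b)*2 = -6 + 2*b)
I(T) = -2 + 2*T*(10 + T) (I(T) = -2 + (T + 10)*(T + T) = -2 + (10 + T)*(2*T) = -2 + 2*T*(10 + T))
(196*M(0, -13))*I(11) = (196*(-6 + 2*(-13)))*(-2 + 2*11**2 + 20*11) = (196*(-6 - 26))*(-2 + 2*121 + 220) = (196*(-32))*(-2 + 242 + 220) = -6272*460 = -2885120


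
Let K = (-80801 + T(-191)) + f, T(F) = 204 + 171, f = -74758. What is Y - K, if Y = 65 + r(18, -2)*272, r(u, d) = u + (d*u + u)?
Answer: 155249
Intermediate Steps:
T(F) = 375
K = -155184 (K = (-80801 + 375) - 74758 = -80426 - 74758 = -155184)
r(u, d) = 2*u + d*u (r(u, d) = u + (u + d*u) = 2*u + d*u)
Y = 65 (Y = 65 + (18*(2 - 2))*272 = 65 + (18*0)*272 = 65 + 0*272 = 65 + 0 = 65)
Y - K = 65 - 1*(-155184) = 65 + 155184 = 155249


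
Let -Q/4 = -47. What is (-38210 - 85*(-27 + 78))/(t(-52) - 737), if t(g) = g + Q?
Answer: 42545/601 ≈ 70.790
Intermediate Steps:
Q = 188 (Q = -4*(-47) = 188)
t(g) = 188 + g (t(g) = g + 188 = 188 + g)
(-38210 - 85*(-27 + 78))/(t(-52) - 737) = (-38210 - 85*(-27 + 78))/((188 - 52) - 737) = (-38210 - 85*51)/(136 - 737) = (-38210 - 4335)/(-601) = -42545*(-1/601) = 42545/601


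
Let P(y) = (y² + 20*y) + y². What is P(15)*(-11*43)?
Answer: -354750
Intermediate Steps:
P(y) = 2*y² + 20*y
P(15)*(-11*43) = (2*15*(10 + 15))*(-11*43) = (2*15*25)*(-473) = 750*(-473) = -354750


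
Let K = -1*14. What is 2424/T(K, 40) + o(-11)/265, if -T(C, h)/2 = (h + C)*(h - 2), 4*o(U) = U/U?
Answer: -320933/261820 ≈ -1.2258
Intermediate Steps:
o(U) = 1/4 (o(U) = (U/U)/4 = (1/4)*1 = 1/4)
K = -14
T(C, h) = -2*(-2 + h)*(C + h) (T(C, h) = -2*(h + C)*(h - 2) = -2*(C + h)*(-2 + h) = -2*(-2 + h)*(C + h))
2424/T(K, 40) + o(-11)/265 = 2424/(-2*40**2 + 4*(-14) + 4*40 - 2*(-14)*40) + (1/4)/265 = 2424/(-2*1600 - 56 + 160 + 1120) + (1/4)*(1/265) = 2424/(-3200 - 56 + 160 + 1120) + 1/1060 = 2424/(-1976) + 1/1060 = 2424*(-1/1976) + 1/1060 = -303/247 + 1/1060 = -320933/261820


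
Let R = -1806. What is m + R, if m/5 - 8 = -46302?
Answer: -233276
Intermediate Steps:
m = -231470 (m = 40 + 5*(-46302) = 40 - 231510 = -231470)
m + R = -231470 - 1806 = -233276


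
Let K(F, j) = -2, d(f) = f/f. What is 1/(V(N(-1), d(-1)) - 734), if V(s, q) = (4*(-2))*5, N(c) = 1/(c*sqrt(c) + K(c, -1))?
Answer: -1/774 ≈ -0.0012920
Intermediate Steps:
d(f) = 1
N(c) = 1/(-2 + c**(3/2)) (N(c) = 1/(c*sqrt(c) - 2) = 1/(c**(3/2) - 2) = 1/(-2 + c**(3/2)))
V(s, q) = -40 (V(s, q) = -8*5 = -40)
1/(V(N(-1), d(-1)) - 734) = 1/(-40 - 734) = 1/(-774) = -1/774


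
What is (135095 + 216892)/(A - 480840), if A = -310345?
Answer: -351987/791185 ≈ -0.44489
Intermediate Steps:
(135095 + 216892)/(A - 480840) = (135095 + 216892)/(-310345 - 480840) = 351987/(-791185) = 351987*(-1/791185) = -351987/791185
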